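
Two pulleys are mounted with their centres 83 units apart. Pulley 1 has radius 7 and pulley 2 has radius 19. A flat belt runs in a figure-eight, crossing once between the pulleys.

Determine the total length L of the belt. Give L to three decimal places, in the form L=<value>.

L=255.895

crossed belt: β = asin((r1+r2)/C) = asin(26/83) = 18.2554°
wrap1 = wrap2 = π + 2β = 216.5108°
tangent length = C·cosβ = 78.8226
L = (r1+r2)·wrap + 2·C·cosβ = 26·3.7788 + 2·78.8226 = 255.8946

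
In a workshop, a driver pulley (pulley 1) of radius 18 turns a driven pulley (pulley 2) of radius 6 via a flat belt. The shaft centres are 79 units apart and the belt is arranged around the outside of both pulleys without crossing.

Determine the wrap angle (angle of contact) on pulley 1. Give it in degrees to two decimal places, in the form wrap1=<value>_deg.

open belt: β = asin((r2−r1)/C) = asin(-12/79) = -8.7370°
wrap1 = π − 2β = 197.4740°
wrap2 = π + 2β = 162.5260°

wrap1=197.47_deg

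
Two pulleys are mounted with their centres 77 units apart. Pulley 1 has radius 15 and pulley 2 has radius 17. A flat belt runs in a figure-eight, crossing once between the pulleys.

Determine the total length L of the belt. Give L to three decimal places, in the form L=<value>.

crossed belt: β = asin((r1+r2)/C) = asin(32/77) = 24.5561°
wrap1 = wrap2 = π + 2β = 229.1123°
tangent length = C·cosβ = 70.0357
L = (r1+r2)·wrap + 2·C·cosβ = 32·3.9988 + 2·70.0357 = 268.0318

L=268.032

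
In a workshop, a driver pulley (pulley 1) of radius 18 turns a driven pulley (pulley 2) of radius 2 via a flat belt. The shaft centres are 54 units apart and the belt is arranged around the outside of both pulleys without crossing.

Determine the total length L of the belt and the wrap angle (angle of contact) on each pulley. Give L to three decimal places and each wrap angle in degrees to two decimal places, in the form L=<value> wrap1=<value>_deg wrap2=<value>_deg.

open belt: β = asin((r2−r1)/C) = asin(-16/54) = -17.2353°
wrap1 = π − 2β = 214.4706°
wrap2 = π + 2β = 145.5294°
tangent length = C·cosβ = 51.5752
L = r1·wrap1 + r2·wrap2 + 2·C·cosβ = 18·3.7432 + 2·2.5400 + 2·51.5752 = 175.6082

L=175.608 wrap1=214.47_deg wrap2=145.53_deg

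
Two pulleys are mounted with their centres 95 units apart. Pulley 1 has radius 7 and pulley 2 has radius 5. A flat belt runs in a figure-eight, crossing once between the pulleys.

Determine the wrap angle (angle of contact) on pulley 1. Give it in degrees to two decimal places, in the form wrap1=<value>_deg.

crossed belt: β = asin((r1+r2)/C) = asin(12/95) = 7.2567°
wrap1 = wrap2 = π + 2β = 194.5135°

wrap1=194.51_deg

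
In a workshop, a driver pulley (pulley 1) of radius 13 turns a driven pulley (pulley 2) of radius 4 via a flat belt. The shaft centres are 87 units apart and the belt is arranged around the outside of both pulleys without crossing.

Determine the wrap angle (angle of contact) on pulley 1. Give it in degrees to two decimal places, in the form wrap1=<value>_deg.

wrap1=191.88_deg

open belt: β = asin((r2−r1)/C) = asin(-9/87) = -5.9378°
wrap1 = π − 2β = 191.8755°
wrap2 = π + 2β = 168.1245°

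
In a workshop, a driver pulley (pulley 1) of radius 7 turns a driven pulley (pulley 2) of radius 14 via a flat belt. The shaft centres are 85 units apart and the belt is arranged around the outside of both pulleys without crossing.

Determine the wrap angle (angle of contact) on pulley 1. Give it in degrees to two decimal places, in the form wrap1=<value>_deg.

open belt: β = asin((r2−r1)/C) = asin(7/85) = 4.7238°
wrap1 = π − 2β = 170.5523°
wrap2 = π + 2β = 189.4477°

wrap1=170.55_deg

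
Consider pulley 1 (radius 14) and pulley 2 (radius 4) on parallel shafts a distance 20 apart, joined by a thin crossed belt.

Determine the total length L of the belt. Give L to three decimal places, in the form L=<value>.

crossed belt: β = asin((r1+r2)/C) = asin(18/20) = 64.1581°
wrap1 = wrap2 = π + 2β = 308.3161°
tangent length = C·cosβ = 8.7178
L = (r1+r2)·wrap + 2·C·cosβ = 18·5.3811 + 2·8.7178 = 114.2960

L=114.296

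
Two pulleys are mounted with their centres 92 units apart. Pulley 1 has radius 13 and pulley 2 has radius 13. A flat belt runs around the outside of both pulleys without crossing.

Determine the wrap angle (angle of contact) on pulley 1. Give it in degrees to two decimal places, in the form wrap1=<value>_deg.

wrap1=180.00_deg

open belt: β = asin((r2−r1)/C) = asin(0/92) = 0.0000°
wrap1 = π − 2β = 180.0000°
wrap2 = π + 2β = 180.0000°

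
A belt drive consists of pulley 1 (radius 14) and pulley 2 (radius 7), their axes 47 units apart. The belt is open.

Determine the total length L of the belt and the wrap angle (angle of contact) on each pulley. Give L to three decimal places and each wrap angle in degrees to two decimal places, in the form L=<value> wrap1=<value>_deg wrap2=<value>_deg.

open belt: β = asin((r2−r1)/C) = asin(-7/47) = -8.5653°
wrap1 = π − 2β = 197.1306°
wrap2 = π + 2β = 162.8694°
tangent length = C·cosβ = 46.4758
L = r1·wrap1 + r2·wrap2 + 2·C·cosβ = 14·3.4406 + 7·2.8426 + 2·46.4758 = 161.0179

L=161.018 wrap1=197.13_deg wrap2=162.87_deg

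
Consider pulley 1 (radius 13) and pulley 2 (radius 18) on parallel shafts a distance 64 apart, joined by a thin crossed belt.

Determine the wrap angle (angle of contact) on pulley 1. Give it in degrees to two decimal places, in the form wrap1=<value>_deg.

wrap1=237.94_deg

crossed belt: β = asin((r1+r2)/C) = asin(31/64) = 28.9715°
wrap1 = wrap2 = π + 2β = 237.9431°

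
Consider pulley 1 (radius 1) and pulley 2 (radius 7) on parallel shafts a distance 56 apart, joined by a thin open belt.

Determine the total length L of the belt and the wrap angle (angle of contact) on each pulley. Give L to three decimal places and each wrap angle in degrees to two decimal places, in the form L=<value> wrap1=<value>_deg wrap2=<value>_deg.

open belt: β = asin((r2−r1)/C) = asin(6/56) = 6.1506°
wrap1 = π − 2β = 167.6987°
wrap2 = π + 2β = 192.3013°
tangent length = C·cosβ = 55.6776
L = r1·wrap1 + r2·wrap2 + 2·C·cosβ = 1·2.9269 + 7·3.3563 + 2·55.6776 = 137.7762

L=137.776 wrap1=167.70_deg wrap2=192.30_deg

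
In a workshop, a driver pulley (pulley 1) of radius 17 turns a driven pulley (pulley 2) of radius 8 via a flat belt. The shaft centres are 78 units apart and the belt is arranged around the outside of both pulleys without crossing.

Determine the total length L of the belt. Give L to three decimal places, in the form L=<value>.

L=235.579

open belt: β = asin((r2−r1)/C) = asin(-9/78) = -6.6258°
wrap1 = π − 2β = 193.2516°
wrap2 = π + 2β = 166.7484°
tangent length = C·cosβ = 77.4790
L = r1·wrap1 + r2·wrap2 + 2·C·cosβ = 17·3.3729 + 8·2.9103 + 2·77.4790 = 235.5794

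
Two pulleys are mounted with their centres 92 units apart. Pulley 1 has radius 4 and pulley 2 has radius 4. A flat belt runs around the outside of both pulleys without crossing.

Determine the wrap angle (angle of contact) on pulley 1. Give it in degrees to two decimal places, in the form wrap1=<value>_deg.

open belt: β = asin((r2−r1)/C) = asin(0/92) = 0.0000°
wrap1 = π − 2β = 180.0000°
wrap2 = π + 2β = 180.0000°

wrap1=180.00_deg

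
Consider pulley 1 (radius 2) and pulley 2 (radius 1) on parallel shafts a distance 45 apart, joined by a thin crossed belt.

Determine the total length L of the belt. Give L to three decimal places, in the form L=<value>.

L=99.625

crossed belt: β = asin((r1+r2)/C) = asin(3/45) = 3.8226°
wrap1 = wrap2 = π + 2β = 187.6451°
tangent length = C·cosβ = 44.8999
L = (r1+r2)·wrap + 2·C·cosβ = 3·3.2750 + 2·44.8999 = 99.6249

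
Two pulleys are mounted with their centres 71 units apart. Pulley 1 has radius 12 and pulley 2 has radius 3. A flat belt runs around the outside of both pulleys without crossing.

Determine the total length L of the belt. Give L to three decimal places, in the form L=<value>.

L=190.266

open belt: β = asin((r2−r1)/C) = asin(-9/71) = -7.2824°
wrap1 = π − 2β = 194.5649°
wrap2 = π + 2β = 165.4351°
tangent length = C·cosβ = 70.4273
L = r1·wrap1 + r2·wrap2 + 2·C·cosβ = 12·3.3958 + 3·2.8874 + 2·70.4273 = 190.2663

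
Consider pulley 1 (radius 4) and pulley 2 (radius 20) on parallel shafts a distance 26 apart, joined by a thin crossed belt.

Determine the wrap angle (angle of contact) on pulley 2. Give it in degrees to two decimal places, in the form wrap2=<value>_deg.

crossed belt: β = asin((r1+r2)/C) = asin(24/26) = 67.3801°
wrap1 = wrap2 = π + 2β = 314.7603°

wrap2=314.76_deg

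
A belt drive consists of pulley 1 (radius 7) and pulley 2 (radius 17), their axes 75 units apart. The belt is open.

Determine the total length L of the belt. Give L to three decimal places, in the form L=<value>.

open belt: β = asin((r2−r1)/C) = asin(10/75) = 7.6623°
wrap1 = π − 2β = 164.6755°
wrap2 = π + 2β = 195.3245°
tangent length = C·cosβ = 74.3303
L = r1·wrap1 + r2·wrap2 + 2·C·cosβ = 7·2.8741 + 17·3.4091 + 2·74.3303 = 226.7335

L=226.734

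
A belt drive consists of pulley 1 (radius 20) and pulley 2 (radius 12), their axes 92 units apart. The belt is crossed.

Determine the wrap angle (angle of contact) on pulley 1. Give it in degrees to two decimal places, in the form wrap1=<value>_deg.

crossed belt: β = asin((r1+r2)/C) = asin(32/92) = 20.3544°
wrap1 = wrap2 = π + 2β = 220.7088°

wrap1=220.71_deg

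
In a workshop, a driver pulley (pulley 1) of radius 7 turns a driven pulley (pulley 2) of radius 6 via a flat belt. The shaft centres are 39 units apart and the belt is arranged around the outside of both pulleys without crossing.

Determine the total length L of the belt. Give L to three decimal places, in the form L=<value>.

open belt: β = asin((r2−r1)/C) = asin(-1/39) = -1.4693°
wrap1 = π − 2β = 182.9386°
wrap2 = π + 2β = 177.0614°
tangent length = C·cosβ = 38.9872
L = r1·wrap1 + r2·wrap2 + 2·C·cosβ = 7·3.1929 + 6·3.0903 + 2·38.9872 = 118.8663

L=118.866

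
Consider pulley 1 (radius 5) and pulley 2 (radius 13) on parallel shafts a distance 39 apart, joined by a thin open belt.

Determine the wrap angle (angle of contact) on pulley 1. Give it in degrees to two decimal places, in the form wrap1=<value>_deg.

open belt: β = asin((r2−r1)/C) = asin(8/39) = 11.8370°
wrap1 = π − 2β = 156.3260°
wrap2 = π + 2β = 203.6740°

wrap1=156.33_deg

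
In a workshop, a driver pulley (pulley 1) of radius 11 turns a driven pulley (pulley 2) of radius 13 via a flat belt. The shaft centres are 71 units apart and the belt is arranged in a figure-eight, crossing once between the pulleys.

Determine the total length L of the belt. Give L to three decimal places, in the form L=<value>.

L=225.591

crossed belt: β = asin((r1+r2)/C) = asin(24/71) = 19.7568°
wrap1 = wrap2 = π + 2β = 219.5136°
tangent length = C·cosβ = 66.8207
L = (r1+r2)·wrap + 2·C·cosβ = 24·3.8312 + 2·66.8207 = 225.5909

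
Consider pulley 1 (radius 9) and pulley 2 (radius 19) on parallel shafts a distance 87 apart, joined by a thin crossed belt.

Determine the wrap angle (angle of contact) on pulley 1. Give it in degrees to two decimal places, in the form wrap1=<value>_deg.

wrap1=217.55_deg

crossed belt: β = asin((r1+r2)/C) = asin(28/87) = 18.7742°
wrap1 = wrap2 = π + 2β = 217.5484°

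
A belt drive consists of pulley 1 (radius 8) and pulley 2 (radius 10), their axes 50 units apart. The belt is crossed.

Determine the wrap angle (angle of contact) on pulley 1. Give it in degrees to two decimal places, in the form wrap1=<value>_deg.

crossed belt: β = asin((r1+r2)/C) = asin(18/50) = 21.1002°
wrap1 = wrap2 = π + 2β = 222.2004°

wrap1=222.20_deg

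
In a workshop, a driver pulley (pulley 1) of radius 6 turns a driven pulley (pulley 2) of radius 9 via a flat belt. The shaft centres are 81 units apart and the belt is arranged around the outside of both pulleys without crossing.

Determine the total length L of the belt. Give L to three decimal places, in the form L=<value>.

open belt: β = asin((r2−r1)/C) = asin(3/81) = 2.1226°
wrap1 = π − 2β = 175.7549°
wrap2 = π + 2β = 184.2451°
tangent length = C·cosβ = 80.9444
L = r1·wrap1 + r2·wrap2 + 2·C·cosβ = 6·3.0675 + 9·3.2157 + 2·80.9444 = 209.2350

L=209.235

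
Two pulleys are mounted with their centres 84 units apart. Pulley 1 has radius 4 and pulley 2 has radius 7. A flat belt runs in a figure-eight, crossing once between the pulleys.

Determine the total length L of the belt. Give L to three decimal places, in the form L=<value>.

L=204.000

crossed belt: β = asin((r1+r2)/C) = asin(11/84) = 7.5246°
wrap1 = wrap2 = π + 2β = 195.0493°
tangent length = C·cosβ = 83.2766
L = (r1+r2)·wrap + 2·C·cosβ = 11·3.4043 + 2·83.2766 = 204.0001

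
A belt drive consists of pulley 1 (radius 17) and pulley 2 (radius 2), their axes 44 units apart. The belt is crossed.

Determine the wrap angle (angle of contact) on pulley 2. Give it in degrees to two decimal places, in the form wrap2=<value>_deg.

wrap2=231.17_deg

crossed belt: β = asin((r1+r2)/C) = asin(19/44) = 25.5830°
wrap1 = wrap2 = π + 2β = 231.1660°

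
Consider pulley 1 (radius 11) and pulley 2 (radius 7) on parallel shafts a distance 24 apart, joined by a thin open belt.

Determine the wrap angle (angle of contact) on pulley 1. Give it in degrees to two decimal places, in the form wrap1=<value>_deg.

wrap1=199.19_deg

open belt: β = asin((r2−r1)/C) = asin(-4/24) = -9.5941°
wrap1 = π − 2β = 199.1881°
wrap2 = π + 2β = 160.8119°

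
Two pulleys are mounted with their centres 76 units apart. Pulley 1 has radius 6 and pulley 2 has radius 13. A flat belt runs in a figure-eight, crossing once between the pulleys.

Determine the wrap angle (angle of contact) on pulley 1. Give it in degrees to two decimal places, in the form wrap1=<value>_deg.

crossed belt: β = asin((r1+r2)/C) = asin(19/76) = 14.4775°
wrap1 = wrap2 = π + 2β = 208.9550°

wrap1=208.96_deg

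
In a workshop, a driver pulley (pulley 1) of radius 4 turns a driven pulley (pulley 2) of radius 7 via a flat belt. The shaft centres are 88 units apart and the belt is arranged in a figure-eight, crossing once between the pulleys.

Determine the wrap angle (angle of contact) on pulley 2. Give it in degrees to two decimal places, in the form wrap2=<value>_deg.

wrap2=194.36_deg

crossed belt: β = asin((r1+r2)/C) = asin(11/88) = 7.1808°
wrap1 = wrap2 = π + 2β = 194.3615°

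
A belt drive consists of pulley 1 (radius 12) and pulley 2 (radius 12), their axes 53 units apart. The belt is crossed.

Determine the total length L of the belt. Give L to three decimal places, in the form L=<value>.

L=192.464

crossed belt: β = asin((r1+r2)/C) = asin(24/53) = 26.9254°
wrap1 = wrap2 = π + 2β = 233.8508°
tangent length = C·cosβ = 47.2546
L = (r1+r2)·wrap + 2·C·cosβ = 24·4.0815 + 2·47.2546 = 192.4645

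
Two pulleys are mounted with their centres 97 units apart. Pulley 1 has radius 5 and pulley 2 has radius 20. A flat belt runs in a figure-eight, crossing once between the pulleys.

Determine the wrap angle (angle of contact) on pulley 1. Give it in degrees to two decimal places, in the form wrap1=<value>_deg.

crossed belt: β = asin((r1+r2)/C) = asin(25/97) = 14.9355°
wrap1 = wrap2 = π + 2β = 209.8711°

wrap1=209.87_deg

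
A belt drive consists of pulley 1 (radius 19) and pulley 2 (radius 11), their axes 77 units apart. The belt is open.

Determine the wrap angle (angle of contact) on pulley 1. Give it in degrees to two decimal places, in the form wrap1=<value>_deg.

wrap1=191.93_deg

open belt: β = asin((r2−r1)/C) = asin(-8/77) = -5.9636°
wrap1 = π − 2β = 191.9271°
wrap2 = π + 2β = 168.0729°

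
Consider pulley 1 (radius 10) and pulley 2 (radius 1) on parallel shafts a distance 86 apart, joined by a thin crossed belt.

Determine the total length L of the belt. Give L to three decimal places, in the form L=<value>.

crossed belt: β = asin((r1+r2)/C) = asin(11/86) = 7.3487°
wrap1 = wrap2 = π + 2β = 194.6973°
tangent length = C·cosβ = 85.2936
L = (r1+r2)·wrap + 2·C·cosβ = 11·3.3981 + 2·85.2936 = 207.9664

L=207.966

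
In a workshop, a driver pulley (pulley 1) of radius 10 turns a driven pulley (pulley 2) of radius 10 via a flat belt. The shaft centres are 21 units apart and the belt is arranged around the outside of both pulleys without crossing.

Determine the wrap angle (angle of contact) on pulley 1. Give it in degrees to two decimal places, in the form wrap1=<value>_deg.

open belt: β = asin((r2−r1)/C) = asin(0/21) = 0.0000°
wrap1 = π − 2β = 180.0000°
wrap2 = π + 2β = 180.0000°

wrap1=180.00_deg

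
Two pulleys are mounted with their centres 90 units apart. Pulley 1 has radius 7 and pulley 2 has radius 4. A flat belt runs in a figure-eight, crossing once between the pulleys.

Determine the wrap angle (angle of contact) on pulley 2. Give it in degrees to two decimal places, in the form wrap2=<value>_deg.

crossed belt: β = asin((r1+r2)/C) = asin(11/90) = 7.0204°
wrap1 = wrap2 = π + 2β = 194.0407°

wrap2=194.04_deg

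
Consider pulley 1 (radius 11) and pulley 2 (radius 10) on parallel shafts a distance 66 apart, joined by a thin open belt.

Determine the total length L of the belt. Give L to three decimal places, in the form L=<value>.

open belt: β = asin((r2−r1)/C) = asin(-1/66) = -0.8682°
wrap1 = π − 2β = 181.7363°
wrap2 = π + 2β = 178.2637°
tangent length = C·cosβ = 65.9924
L = r1·wrap1 + r2·wrap2 + 2·C·cosβ = 11·3.1719 + 10·3.1113 + 2·65.9924 = 197.9886

L=197.989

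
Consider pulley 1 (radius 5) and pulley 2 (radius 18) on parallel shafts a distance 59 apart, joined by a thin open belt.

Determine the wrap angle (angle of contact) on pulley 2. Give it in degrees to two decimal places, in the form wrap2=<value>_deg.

open belt: β = asin((r2−r1)/C) = asin(13/59) = 12.7289°
wrap1 = π − 2β = 154.5421°
wrap2 = π + 2β = 205.4579°

wrap2=205.46_deg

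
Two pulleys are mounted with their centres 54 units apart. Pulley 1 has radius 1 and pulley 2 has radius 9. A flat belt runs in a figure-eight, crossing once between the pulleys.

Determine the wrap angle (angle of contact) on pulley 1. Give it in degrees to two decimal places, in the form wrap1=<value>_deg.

wrap1=201.34_deg

crossed belt: β = asin((r1+r2)/C) = asin(10/54) = 10.6719°
wrap1 = wrap2 = π + 2β = 201.3439°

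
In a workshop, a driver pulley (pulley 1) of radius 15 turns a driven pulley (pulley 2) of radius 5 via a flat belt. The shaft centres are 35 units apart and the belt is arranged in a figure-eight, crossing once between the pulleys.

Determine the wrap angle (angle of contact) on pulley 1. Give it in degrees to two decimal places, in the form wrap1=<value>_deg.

wrap1=249.70_deg

crossed belt: β = asin((r1+r2)/C) = asin(20/35) = 34.8499°
wrap1 = wrap2 = π + 2β = 249.6998°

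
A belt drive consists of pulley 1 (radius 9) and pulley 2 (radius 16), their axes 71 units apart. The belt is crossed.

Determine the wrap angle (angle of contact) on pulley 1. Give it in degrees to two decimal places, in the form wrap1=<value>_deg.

wrap1=221.23_deg

crossed belt: β = asin((r1+r2)/C) = asin(25/71) = 20.6166°
wrap1 = wrap2 = π + 2β = 221.2332°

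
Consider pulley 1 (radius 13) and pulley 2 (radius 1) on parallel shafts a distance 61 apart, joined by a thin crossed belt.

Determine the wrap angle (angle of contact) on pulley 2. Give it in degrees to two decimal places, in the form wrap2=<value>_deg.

wrap2=206.54_deg

crossed belt: β = asin((r1+r2)/C) = asin(14/61) = 13.2681°
wrap1 = wrap2 = π + 2β = 206.5362°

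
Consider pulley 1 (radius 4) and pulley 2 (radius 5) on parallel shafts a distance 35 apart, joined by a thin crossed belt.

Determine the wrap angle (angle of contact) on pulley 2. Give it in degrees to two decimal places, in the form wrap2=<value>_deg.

crossed belt: β = asin((r1+r2)/C) = asin(9/35) = 14.9006°
wrap1 = wrap2 = π + 2β = 209.8012°

wrap2=209.80_deg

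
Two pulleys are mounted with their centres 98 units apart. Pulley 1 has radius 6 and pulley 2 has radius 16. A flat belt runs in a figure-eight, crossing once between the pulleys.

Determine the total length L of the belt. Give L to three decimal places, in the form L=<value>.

crossed belt: β = asin((r1+r2)/C) = asin(22/98) = 12.9729°
wrap1 = wrap2 = π + 2β = 205.9458°
tangent length = C·cosβ = 95.4987
L = (r1+r2)·wrap + 2·C·cosβ = 22·3.5944 + 2·95.4987 = 270.0749

L=270.075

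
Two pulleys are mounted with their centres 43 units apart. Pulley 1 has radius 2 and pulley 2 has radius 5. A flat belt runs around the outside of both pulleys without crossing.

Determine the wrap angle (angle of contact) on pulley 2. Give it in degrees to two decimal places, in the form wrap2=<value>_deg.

open belt: β = asin((r2−r1)/C) = asin(3/43) = 4.0006°
wrap1 = π − 2β = 171.9987°
wrap2 = π + 2β = 188.0013°

wrap2=188.00_deg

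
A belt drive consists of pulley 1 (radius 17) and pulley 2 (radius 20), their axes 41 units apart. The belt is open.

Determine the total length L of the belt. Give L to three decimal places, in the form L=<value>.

L=198.459

open belt: β = asin((r2−r1)/C) = asin(3/41) = 4.1961°
wrap1 = π − 2β = 171.6078°
wrap2 = π + 2β = 188.3922°
tangent length = C·cosβ = 40.8901
L = r1·wrap1 + r2·wrap2 + 2·C·cosβ = 17·2.9951 + 20·3.2881 + 2·40.8901 = 198.4585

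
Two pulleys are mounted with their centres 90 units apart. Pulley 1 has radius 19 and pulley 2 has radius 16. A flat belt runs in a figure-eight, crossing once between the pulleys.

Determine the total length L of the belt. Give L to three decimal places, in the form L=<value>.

L=303.747

crossed belt: β = asin((r1+r2)/C) = asin(35/90) = 22.8854°
wrap1 = wrap2 = π + 2β = 225.7708°
tangent length = C·cosβ = 82.9156
L = (r1+r2)·wrap + 2·C·cosβ = 35·3.9404 + 2·82.9156 = 303.7467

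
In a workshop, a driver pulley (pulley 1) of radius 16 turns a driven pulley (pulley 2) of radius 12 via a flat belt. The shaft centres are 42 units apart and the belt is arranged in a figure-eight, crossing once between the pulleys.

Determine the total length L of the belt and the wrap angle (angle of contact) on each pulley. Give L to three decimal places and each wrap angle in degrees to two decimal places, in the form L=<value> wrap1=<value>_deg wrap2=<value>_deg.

L=191.439 wrap1=263.62_deg wrap2=263.62_deg

crossed belt: β = asin((r1+r2)/C) = asin(28/42) = 41.8103°
wrap1 = wrap2 = π + 2β = 263.6206°
tangent length = C·cosβ = 31.3050
L = (r1+r2)·wrap + 2·C·cosβ = 28·4.6010 + 2·31.3050 = 191.4392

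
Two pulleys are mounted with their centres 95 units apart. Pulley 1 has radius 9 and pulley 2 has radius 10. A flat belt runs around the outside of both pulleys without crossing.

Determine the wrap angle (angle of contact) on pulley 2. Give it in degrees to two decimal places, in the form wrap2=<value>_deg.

open belt: β = asin((r2−r1)/C) = asin(1/95) = 0.6031°
wrap1 = π − 2β = 178.7938°
wrap2 = π + 2β = 181.2062°

wrap2=181.21_deg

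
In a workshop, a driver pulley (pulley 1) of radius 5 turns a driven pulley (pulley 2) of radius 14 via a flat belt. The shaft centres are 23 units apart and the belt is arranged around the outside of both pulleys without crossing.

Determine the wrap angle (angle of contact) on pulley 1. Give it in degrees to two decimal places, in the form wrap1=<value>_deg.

wrap1=133.93_deg

open belt: β = asin((r2−r1)/C) = asin(9/23) = 23.0357°
wrap1 = π − 2β = 133.9286°
wrap2 = π + 2β = 226.0714°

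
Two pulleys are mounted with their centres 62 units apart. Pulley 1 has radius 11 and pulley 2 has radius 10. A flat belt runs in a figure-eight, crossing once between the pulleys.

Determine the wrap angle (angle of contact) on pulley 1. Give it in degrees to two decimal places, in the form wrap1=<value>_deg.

crossed belt: β = asin((r1+r2)/C) = asin(21/62) = 19.7983°
wrap1 = wrap2 = π + 2β = 219.5966°

wrap1=219.60_deg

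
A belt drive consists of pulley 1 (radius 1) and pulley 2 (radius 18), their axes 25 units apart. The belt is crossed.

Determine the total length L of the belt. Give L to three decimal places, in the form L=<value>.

crossed belt: β = asin((r1+r2)/C) = asin(19/25) = 49.4642°
wrap1 = wrap2 = π + 2β = 278.9284°
tangent length = C·cosβ = 16.2481
L = (r1+r2)·wrap + 2·C·cosβ = 19·4.8682 + 2·16.2481 = 124.9923

L=124.992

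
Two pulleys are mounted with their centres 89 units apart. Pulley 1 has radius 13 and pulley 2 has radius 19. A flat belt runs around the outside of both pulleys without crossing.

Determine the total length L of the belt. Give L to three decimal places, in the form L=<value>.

open belt: β = asin((r2−r1)/C) = asin(6/89) = 3.8656°
wrap1 = π − 2β = 172.2689°
wrap2 = π + 2β = 187.7311°
tangent length = C·cosβ = 88.7975
L = r1·wrap1 + r2·wrap2 + 2·C·cosβ = 13·3.0067 + 19·3.2765 + 2·88.7975 = 278.9356

L=278.936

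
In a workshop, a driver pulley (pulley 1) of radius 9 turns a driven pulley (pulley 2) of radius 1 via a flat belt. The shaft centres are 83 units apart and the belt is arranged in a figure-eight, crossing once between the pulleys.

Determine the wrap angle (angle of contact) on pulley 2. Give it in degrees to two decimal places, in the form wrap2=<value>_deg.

crossed belt: β = asin((r1+r2)/C) = asin(10/83) = 6.9199°
wrap1 = wrap2 = π + 2β = 193.8398°

wrap2=193.84_deg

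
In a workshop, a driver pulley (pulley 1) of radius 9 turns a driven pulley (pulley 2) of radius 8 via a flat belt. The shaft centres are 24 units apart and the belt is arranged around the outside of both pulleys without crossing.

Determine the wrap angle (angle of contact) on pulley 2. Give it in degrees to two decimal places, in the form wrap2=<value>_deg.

open belt: β = asin((r2−r1)/C) = asin(-1/24) = -2.3880°
wrap1 = π − 2β = 184.7760°
wrap2 = π + 2β = 175.2240°

wrap2=175.22_deg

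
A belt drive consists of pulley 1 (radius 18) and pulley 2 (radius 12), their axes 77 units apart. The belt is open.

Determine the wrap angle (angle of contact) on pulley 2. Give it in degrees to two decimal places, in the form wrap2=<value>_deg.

open belt: β = asin((r2−r1)/C) = asin(-6/77) = -4.4691°
wrap1 = π − 2β = 188.9383°
wrap2 = π + 2β = 171.0617°

wrap2=171.06_deg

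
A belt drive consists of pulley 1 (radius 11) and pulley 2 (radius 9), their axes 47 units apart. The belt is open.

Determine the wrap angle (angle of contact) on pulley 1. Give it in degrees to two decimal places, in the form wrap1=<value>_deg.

wrap1=184.88_deg

open belt: β = asin((r2−r1)/C) = asin(-2/47) = -2.4389°
wrap1 = π − 2β = 184.8777°
wrap2 = π + 2β = 175.1223°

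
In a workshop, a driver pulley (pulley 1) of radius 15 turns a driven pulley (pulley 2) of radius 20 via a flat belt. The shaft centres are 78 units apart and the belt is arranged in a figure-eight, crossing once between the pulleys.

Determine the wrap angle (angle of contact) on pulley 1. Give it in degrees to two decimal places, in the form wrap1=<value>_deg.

crossed belt: β = asin((r1+r2)/C) = asin(35/78) = 26.6615°
wrap1 = wrap2 = π + 2β = 233.3229°

wrap1=233.32_deg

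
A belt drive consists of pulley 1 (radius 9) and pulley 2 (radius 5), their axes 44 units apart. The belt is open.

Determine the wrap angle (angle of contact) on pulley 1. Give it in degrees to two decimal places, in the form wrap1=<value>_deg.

open belt: β = asin((r2−r1)/C) = asin(-4/44) = -5.2159°
wrap1 = π − 2β = 190.4318°
wrap2 = π + 2β = 169.5682°

wrap1=190.43_deg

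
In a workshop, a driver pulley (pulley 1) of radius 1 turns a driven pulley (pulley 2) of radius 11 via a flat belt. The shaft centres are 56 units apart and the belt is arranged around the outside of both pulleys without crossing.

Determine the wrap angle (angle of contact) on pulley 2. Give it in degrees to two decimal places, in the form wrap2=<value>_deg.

wrap2=200.57_deg

open belt: β = asin((r2−r1)/C) = asin(10/56) = 10.2866°
wrap1 = π − 2β = 159.4269°
wrap2 = π + 2β = 200.5731°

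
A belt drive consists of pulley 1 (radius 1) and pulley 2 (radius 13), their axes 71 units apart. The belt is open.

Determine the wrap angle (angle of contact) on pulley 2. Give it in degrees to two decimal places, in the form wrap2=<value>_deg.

open belt: β = asin((r2−r1)/C) = asin(12/71) = 9.7305°
wrap1 = π − 2β = 160.5390°
wrap2 = π + 2β = 199.4610°

wrap2=199.46_deg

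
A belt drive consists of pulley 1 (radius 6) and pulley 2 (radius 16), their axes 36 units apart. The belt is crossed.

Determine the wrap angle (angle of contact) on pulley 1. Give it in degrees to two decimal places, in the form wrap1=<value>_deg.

crossed belt: β = asin((r1+r2)/C) = asin(22/36) = 37.6699°
wrap1 = wrap2 = π + 2β = 255.3398°

wrap1=255.34_deg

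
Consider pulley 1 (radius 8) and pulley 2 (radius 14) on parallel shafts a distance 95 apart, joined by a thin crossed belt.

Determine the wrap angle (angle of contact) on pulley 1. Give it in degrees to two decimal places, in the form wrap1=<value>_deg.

crossed belt: β = asin((r1+r2)/C) = asin(22/95) = 13.3900°
wrap1 = wrap2 = π + 2β = 206.7801°

wrap1=206.78_deg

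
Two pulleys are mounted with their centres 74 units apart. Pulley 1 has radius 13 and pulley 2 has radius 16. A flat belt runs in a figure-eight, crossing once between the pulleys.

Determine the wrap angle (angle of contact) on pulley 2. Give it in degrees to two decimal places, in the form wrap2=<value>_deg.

wrap2=226.14_deg

crossed belt: β = asin((r1+r2)/C) = asin(29/74) = 23.0723°
wrap1 = wrap2 = π + 2β = 226.1445°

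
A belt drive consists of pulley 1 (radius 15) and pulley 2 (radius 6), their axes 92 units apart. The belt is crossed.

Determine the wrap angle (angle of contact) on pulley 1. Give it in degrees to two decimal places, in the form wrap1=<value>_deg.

wrap1=206.39_deg

crossed belt: β = asin((r1+r2)/C) = asin(21/92) = 13.1947°
wrap1 = wrap2 = π + 2β = 206.3894°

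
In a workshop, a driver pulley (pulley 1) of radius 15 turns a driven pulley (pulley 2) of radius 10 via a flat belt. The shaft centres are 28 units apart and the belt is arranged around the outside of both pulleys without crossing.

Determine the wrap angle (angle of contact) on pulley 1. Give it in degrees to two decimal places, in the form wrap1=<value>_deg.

wrap1=200.57_deg

open belt: β = asin((r2−r1)/C) = asin(-5/28) = -10.2866°
wrap1 = π − 2β = 200.5731°
wrap2 = π + 2β = 159.4269°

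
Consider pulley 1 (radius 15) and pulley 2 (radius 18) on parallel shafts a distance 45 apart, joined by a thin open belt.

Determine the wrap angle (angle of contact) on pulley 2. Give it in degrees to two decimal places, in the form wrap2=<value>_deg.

wrap2=187.65_deg

open belt: β = asin((r2−r1)/C) = asin(3/45) = 3.8226°
wrap1 = π − 2β = 172.3549°
wrap2 = π + 2β = 187.6451°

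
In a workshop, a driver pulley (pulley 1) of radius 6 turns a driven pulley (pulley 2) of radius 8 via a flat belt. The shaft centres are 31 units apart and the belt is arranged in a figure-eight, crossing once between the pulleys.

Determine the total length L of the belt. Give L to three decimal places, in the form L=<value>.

L=112.420

crossed belt: β = asin((r1+r2)/C) = asin(14/31) = 26.8472°
wrap1 = wrap2 = π + 2β = 233.6944°
tangent length = C·cosβ = 27.6586
L = (r1+r2)·wrap + 2·C·cosβ = 14·4.0787 + 2·27.6586 = 112.4196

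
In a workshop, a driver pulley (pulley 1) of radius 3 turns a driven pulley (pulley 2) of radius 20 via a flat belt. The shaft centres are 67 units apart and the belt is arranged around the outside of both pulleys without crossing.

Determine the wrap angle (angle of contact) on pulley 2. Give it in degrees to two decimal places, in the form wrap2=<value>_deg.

open belt: β = asin((r2−r1)/C) = asin(17/67) = 14.6984°
wrap1 = π − 2β = 150.6032°
wrap2 = π + 2β = 209.3968°

wrap2=209.40_deg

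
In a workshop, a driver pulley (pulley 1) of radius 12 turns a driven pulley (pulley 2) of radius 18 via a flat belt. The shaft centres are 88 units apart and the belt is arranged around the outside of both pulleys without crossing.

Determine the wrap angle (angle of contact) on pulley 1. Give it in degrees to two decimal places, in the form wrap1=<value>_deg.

wrap1=172.18_deg

open belt: β = asin((r2−r1)/C) = asin(6/88) = 3.9096°
wrap1 = π − 2β = 172.1809°
wrap2 = π + 2β = 187.8191°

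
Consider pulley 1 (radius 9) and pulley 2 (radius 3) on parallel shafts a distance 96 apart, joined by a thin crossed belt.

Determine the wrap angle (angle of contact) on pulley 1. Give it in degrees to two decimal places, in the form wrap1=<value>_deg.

wrap1=194.36_deg

crossed belt: β = asin((r1+r2)/C) = asin(12/96) = 7.1808°
wrap1 = wrap2 = π + 2β = 194.3615°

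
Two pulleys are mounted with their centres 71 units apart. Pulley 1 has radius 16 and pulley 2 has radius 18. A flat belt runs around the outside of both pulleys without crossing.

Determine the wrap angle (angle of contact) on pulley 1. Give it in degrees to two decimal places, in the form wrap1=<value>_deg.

wrap1=176.77_deg

open belt: β = asin((r2−r1)/C) = asin(2/71) = 1.6142°
wrap1 = π − 2β = 176.7716°
wrap2 = π + 2β = 183.2284°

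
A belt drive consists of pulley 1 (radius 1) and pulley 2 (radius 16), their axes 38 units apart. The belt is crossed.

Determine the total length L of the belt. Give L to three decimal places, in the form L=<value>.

crossed belt: β = asin((r1+r2)/C) = asin(17/38) = 26.5750°
wrap1 = wrap2 = π + 2β = 233.1499°
tangent length = C·cosβ = 33.9853
L = (r1+r2)·wrap + 2·C·cosβ = 17·4.0692 + 2·33.9853 = 137.1476

L=137.148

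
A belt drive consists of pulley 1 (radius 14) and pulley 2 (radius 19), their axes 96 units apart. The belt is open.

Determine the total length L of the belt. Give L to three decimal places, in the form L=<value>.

L=295.933

open belt: β = asin((r2−r1)/C) = asin(5/96) = 2.9855°
wrap1 = π − 2β = 174.0290°
wrap2 = π + 2β = 185.9710°
tangent length = C·cosβ = 95.8697
L = r1·wrap1 + r2·wrap2 + 2·C·cosβ = 14·3.0374 + 19·3.2458 + 2·95.8697 = 295.9330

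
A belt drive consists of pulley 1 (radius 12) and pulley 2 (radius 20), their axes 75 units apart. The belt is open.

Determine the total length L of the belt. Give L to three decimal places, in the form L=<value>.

open belt: β = asin((r2−r1)/C) = asin(8/75) = 6.1232°
wrap1 = π − 2β = 167.7536°
wrap2 = π + 2β = 192.2464°
tangent length = C·cosβ = 74.5721
L = r1·wrap1 + r2·wrap2 + 2·C·cosβ = 12·2.9279 + 20·3.3553 + 2·74.5721 = 251.3851

L=251.385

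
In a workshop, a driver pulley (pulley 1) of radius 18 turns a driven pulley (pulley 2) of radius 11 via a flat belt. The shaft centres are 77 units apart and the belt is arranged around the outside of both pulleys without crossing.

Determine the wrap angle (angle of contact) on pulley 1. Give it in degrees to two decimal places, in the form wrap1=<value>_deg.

wrap1=190.43_deg

open belt: β = asin((r2−r1)/C) = asin(-7/77) = -5.2159°
wrap1 = π − 2β = 190.4318°
wrap2 = π + 2β = 169.5682°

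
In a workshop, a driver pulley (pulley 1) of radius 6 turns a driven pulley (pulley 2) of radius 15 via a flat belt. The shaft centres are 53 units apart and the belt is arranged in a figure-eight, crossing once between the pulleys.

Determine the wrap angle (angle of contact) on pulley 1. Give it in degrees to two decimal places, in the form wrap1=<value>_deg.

crossed belt: β = asin((r1+r2)/C) = asin(21/53) = 23.3425°
wrap1 = wrap2 = π + 2β = 226.6850°

wrap1=226.68_deg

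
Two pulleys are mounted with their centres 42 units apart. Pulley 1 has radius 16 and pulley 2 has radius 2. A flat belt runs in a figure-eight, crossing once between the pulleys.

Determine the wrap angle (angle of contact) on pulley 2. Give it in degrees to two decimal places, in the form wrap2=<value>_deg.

crossed belt: β = asin((r1+r2)/C) = asin(18/42) = 25.3769°
wrap1 = wrap2 = π + 2β = 230.7539°

wrap2=230.75_deg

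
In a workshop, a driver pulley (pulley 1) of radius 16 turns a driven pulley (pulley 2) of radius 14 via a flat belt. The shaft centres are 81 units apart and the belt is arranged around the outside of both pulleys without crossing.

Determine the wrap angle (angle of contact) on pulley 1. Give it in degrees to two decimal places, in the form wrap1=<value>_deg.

wrap1=182.83_deg

open belt: β = asin((r2−r1)/C) = asin(-2/81) = -1.4149°
wrap1 = π − 2β = 182.8297°
wrap2 = π + 2β = 177.1703°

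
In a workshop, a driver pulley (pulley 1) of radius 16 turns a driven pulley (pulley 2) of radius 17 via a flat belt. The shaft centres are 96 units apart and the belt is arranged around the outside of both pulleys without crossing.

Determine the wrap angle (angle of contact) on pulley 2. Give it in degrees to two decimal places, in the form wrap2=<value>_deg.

open belt: β = asin((r2−r1)/C) = asin(1/96) = 0.5968°
wrap1 = π − 2β = 178.8063°
wrap2 = π + 2β = 181.1937°

wrap2=181.19_deg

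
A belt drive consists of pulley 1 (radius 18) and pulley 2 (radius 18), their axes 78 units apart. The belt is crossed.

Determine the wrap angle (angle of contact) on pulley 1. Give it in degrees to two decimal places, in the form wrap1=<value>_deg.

wrap1=234.97_deg

crossed belt: β = asin((r1+r2)/C) = asin(36/78) = 27.4864°
wrap1 = wrap2 = π + 2β = 234.9729°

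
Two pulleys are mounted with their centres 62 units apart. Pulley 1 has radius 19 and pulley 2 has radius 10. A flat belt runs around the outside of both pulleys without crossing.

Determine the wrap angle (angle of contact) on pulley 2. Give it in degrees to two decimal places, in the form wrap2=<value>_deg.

open belt: β = asin((r2−r1)/C) = asin(-9/62) = -8.3466°
wrap1 = π − 2β = 196.6932°
wrap2 = π + 2β = 163.3068°

wrap2=163.31_deg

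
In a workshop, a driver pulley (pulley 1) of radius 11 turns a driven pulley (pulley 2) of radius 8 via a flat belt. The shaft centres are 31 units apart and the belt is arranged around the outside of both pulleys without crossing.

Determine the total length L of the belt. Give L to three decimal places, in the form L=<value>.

open belt: β = asin((r2−r1)/C) = asin(-3/31) = -5.5534°
wrap1 = π − 2β = 191.1069°
wrap2 = π + 2β = 168.8931°
tangent length = C·cosβ = 30.8545
L = r1·wrap1 + r2·wrap2 + 2·C·cosβ = 11·3.3354 + 8·2.9477 + 2·30.8545 = 121.9808

L=121.981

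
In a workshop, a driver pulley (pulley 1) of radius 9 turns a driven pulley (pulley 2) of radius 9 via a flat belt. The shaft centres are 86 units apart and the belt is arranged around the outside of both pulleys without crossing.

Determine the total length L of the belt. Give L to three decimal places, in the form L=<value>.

open belt: β = asin((r2−r1)/C) = asin(0/86) = 0.0000°
wrap1 = π − 2β = 180.0000°
wrap2 = π + 2β = 180.0000°
tangent length = C·cosβ = 86.0000
L = r1·wrap1 + r2·wrap2 + 2·C·cosβ = 9·3.1416 + 9·3.1416 + 2·86.0000 = 228.5487

L=228.549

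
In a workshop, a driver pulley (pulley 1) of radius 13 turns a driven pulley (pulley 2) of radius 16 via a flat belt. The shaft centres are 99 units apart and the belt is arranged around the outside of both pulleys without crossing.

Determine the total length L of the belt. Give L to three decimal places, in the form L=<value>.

L=289.197

open belt: β = asin((r2−r1)/C) = asin(3/99) = 1.7365°
wrap1 = π − 2β = 176.5270°
wrap2 = π + 2β = 183.4730°
tangent length = C·cosβ = 98.9545
L = r1·wrap1 + r2·wrap2 + 2·C·cosβ = 13·3.0810 + 16·3.2022 + 2·98.9545 = 289.1971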